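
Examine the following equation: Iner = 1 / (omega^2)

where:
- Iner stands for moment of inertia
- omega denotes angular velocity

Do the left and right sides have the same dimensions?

No

Iner (moment of inertia) has dimensions [L^2 M].
omega (angular velocity) has dimensions [T^-1].

Left side: [L^2 M]
Right side: [T^2]

The two sides have different dimensions, so the equation is NOT dimensionally consistent.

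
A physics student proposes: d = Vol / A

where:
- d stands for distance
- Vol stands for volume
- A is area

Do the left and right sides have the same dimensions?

Yes

d (distance) has dimensions [L].
Vol (volume) has dimensions [L^3].
A (area) has dimensions [L^2].

Left side: [L]
Right side: [L]

Both sides have the same dimensions, so the equation is dimensionally consistent.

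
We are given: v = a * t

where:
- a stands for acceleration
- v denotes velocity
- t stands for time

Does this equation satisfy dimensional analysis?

Yes

a (acceleration) has dimensions [L T^-2].
v (velocity) has dimensions [L T^-1].
t (time) has dimensions [T].

Left side: [L T^-1]
Right side: [L T^-1]

Both sides have the same dimensions, so the equation is dimensionally consistent.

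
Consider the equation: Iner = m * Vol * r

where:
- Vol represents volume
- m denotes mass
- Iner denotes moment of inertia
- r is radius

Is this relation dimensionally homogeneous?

No

Vol (volume) has dimensions [L^3].
m (mass) has dimensions [M].
Iner (moment of inertia) has dimensions [L^2 M].
r (radius) has dimensions [L].

Left side: [L^2 M]
Right side: [L^4 M]

The two sides have different dimensions, so the equation is NOT dimensionally consistent.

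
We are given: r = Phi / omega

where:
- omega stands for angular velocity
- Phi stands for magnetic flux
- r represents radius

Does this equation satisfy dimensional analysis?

No

omega (angular velocity) has dimensions [T^-1].
Phi (magnetic flux) has dimensions [I^-1 L^2 M T^-2].
r (radius) has dimensions [L].

Left side: [L]
Right side: [I^-1 L^2 M T^-1]

The two sides have different dimensions, so the equation is NOT dimensionally consistent.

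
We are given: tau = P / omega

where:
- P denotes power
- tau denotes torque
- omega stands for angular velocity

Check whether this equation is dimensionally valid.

Yes

P (power) has dimensions [L^2 M T^-3].
tau (torque) has dimensions [L^2 M T^-2].
omega (angular velocity) has dimensions [T^-1].

Left side: [L^2 M T^-2]
Right side: [L^2 M T^-2]

Both sides have the same dimensions, so the equation is dimensionally consistent.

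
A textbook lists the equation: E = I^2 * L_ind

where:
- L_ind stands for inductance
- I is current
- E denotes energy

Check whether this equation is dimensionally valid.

Yes

L_ind (inductance) has dimensions [I^-2 L^2 M T^-2].
I (current) has dimensions [I].
E (energy) has dimensions [L^2 M T^-2].

Left side: [L^2 M T^-2]
Right side: [L^2 M T^-2]

Both sides have the same dimensions, so the equation is dimensionally consistent.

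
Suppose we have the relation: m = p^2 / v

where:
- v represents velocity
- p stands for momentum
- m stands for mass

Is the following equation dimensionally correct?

No

v (velocity) has dimensions [L T^-1].
p (momentum) has dimensions [L M T^-1].
m (mass) has dimensions [M].

Left side: [M]
Right side: [L M^2 T^-1]

The two sides have different dimensions, so the equation is NOT dimensionally consistent.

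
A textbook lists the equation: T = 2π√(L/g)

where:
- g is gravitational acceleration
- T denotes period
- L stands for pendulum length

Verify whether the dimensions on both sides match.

Yes

g (gravitational acceleration) has dimensions [L T^-2].
T (period) has dimensions [T].
L (pendulum length) has dimensions [L].

Left side: [T]
Right side: [T]

Both sides have the same dimensions, so the equation is dimensionally consistent.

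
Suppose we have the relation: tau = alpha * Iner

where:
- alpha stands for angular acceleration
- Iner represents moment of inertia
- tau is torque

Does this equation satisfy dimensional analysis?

Yes

alpha (angular acceleration) has dimensions [T^-2].
Iner (moment of inertia) has dimensions [L^2 M].
tau (torque) has dimensions [L^2 M T^-2].

Left side: [L^2 M T^-2]
Right side: [L^2 M T^-2]

Both sides have the same dimensions, so the equation is dimensionally consistent.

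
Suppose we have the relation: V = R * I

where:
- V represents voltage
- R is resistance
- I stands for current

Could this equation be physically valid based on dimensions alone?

Yes

V (voltage) has dimensions [I^-1 L^2 M T^-3].
R (resistance) has dimensions [I^-2 L^2 M T^-3].
I (current) has dimensions [I].

Left side: [I^-1 L^2 M T^-3]
Right side: [I^-1 L^2 M T^-3]

Both sides have the same dimensions, so the equation is dimensionally consistent.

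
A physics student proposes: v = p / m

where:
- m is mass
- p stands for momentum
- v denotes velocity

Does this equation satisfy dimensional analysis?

Yes

m (mass) has dimensions [M].
p (momentum) has dimensions [L M T^-1].
v (velocity) has dimensions [L T^-1].

Left side: [L T^-1]
Right side: [L T^-1]

Both sides have the same dimensions, so the equation is dimensionally consistent.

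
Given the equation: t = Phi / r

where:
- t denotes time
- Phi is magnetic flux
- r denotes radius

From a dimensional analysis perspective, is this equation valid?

No

t (time) has dimensions [T].
Phi (magnetic flux) has dimensions [I^-1 L^2 M T^-2].
r (radius) has dimensions [L].

Left side: [T]
Right side: [I^-1 L M T^-2]

The two sides have different dimensions, so the equation is NOT dimensionally consistent.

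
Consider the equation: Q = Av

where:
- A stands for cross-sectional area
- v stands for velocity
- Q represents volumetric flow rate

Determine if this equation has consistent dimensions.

Yes

A (cross-sectional area) has dimensions [L^2].
v (velocity) has dimensions [L T^-1].
Q (volumetric flow rate) has dimensions [L^3 T^-1].

Left side: [L^3 T^-1]
Right side: [L^3 T^-1]

Both sides have the same dimensions, so the equation is dimensionally consistent.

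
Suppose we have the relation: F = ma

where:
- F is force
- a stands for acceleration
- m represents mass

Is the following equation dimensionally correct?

Yes

F (force) has dimensions [L M T^-2].
a (acceleration) has dimensions [L T^-2].
m (mass) has dimensions [M].

Left side: [L M T^-2]
Right side: [L M T^-2]

Both sides have the same dimensions, so the equation is dimensionally consistent.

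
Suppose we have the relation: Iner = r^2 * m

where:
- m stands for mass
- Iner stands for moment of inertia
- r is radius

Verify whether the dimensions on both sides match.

Yes

m (mass) has dimensions [M].
Iner (moment of inertia) has dimensions [L^2 M].
r (radius) has dimensions [L].

Left side: [L^2 M]
Right side: [L^2 M]

Both sides have the same dimensions, so the equation is dimensionally consistent.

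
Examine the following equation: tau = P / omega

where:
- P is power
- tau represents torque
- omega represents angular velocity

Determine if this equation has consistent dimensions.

Yes

P (power) has dimensions [L^2 M T^-3].
tau (torque) has dimensions [L^2 M T^-2].
omega (angular velocity) has dimensions [T^-1].

Left side: [L^2 M T^-2]
Right side: [L^2 M T^-2]

Both sides have the same dimensions, so the equation is dimensionally consistent.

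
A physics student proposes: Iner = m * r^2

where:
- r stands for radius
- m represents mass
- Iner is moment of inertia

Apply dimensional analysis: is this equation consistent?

Yes

r (radius) has dimensions [L].
m (mass) has dimensions [M].
Iner (moment of inertia) has dimensions [L^2 M].

Left side: [L^2 M]
Right side: [L^2 M]

Both sides have the same dimensions, so the equation is dimensionally consistent.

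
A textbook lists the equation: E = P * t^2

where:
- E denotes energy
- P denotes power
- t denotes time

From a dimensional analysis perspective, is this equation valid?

No

E (energy) has dimensions [L^2 M T^-2].
P (power) has dimensions [L^2 M T^-3].
t (time) has dimensions [T].

Left side: [L^2 M T^-2]
Right side: [L^2 M T^-1]

The two sides have different dimensions, so the equation is NOT dimensionally consistent.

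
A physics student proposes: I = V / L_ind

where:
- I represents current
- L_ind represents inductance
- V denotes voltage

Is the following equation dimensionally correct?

No

I (current) has dimensions [I].
L_ind (inductance) has dimensions [I^-2 L^2 M T^-2].
V (voltage) has dimensions [I^-1 L^2 M T^-3].

Left side: [I]
Right side: [I T^-1]

The two sides have different dimensions, so the equation is NOT dimensionally consistent.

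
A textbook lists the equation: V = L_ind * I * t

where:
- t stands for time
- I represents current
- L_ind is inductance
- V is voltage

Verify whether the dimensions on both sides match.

No

t (time) has dimensions [T].
I (current) has dimensions [I].
L_ind (inductance) has dimensions [I^-2 L^2 M T^-2].
V (voltage) has dimensions [I^-1 L^2 M T^-3].

Left side: [I^-1 L^2 M T^-3]
Right side: [I^-1 L^2 M T^-1]

The two sides have different dimensions, so the equation is NOT dimensionally consistent.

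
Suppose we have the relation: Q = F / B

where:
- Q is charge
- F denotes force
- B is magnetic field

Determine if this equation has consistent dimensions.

No

Q (charge) has dimensions [I T].
F (force) has dimensions [L M T^-2].
B (magnetic field) has dimensions [I^-1 M T^-2].

Left side: [I T]
Right side: [I L]

The two sides have different dimensions, so the equation is NOT dimensionally consistent.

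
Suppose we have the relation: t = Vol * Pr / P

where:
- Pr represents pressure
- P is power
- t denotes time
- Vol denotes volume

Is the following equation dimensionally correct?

Yes

Pr (pressure) has dimensions [L^-1 M T^-2].
P (power) has dimensions [L^2 M T^-3].
t (time) has dimensions [T].
Vol (volume) has dimensions [L^3].

Left side: [T]
Right side: [T]

Both sides have the same dimensions, so the equation is dimensionally consistent.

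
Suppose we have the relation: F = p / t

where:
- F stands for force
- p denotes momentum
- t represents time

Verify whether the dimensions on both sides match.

Yes

F (force) has dimensions [L M T^-2].
p (momentum) has dimensions [L M T^-1].
t (time) has dimensions [T].

Left side: [L M T^-2]
Right side: [L M T^-2]

Both sides have the same dimensions, so the equation is dimensionally consistent.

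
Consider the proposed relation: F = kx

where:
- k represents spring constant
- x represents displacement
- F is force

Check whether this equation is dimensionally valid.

Yes

k (spring constant) has dimensions [M T^-2].
x (displacement) has dimensions [L].
F (force) has dimensions [L M T^-2].

Left side: [L M T^-2]
Right side: [L M T^-2]

Both sides have the same dimensions, so the equation is dimensionally consistent.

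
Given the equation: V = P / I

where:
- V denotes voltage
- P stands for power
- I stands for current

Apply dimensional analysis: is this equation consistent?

Yes

V (voltage) has dimensions [I^-1 L^2 M T^-3].
P (power) has dimensions [L^2 M T^-3].
I (current) has dimensions [I].

Left side: [I^-1 L^2 M T^-3]
Right side: [I^-1 L^2 M T^-3]

Both sides have the same dimensions, so the equation is dimensionally consistent.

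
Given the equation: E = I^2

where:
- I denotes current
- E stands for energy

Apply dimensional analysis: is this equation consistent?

No

I (current) has dimensions [I].
E (energy) has dimensions [L^2 M T^-2].

Left side: [L^2 M T^-2]
Right side: [I^2]

The two sides have different dimensions, so the equation is NOT dimensionally consistent.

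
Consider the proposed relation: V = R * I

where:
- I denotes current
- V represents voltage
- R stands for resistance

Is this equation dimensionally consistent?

Yes

I (current) has dimensions [I].
V (voltage) has dimensions [I^-1 L^2 M T^-3].
R (resistance) has dimensions [I^-2 L^2 M T^-3].

Left side: [I^-1 L^2 M T^-3]
Right side: [I^-1 L^2 M T^-3]

Both sides have the same dimensions, so the equation is dimensionally consistent.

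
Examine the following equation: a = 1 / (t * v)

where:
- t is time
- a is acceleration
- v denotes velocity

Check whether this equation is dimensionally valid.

No

t (time) has dimensions [T].
a (acceleration) has dimensions [L T^-2].
v (velocity) has dimensions [L T^-1].

Left side: [L T^-2]
Right side: [L^-1]

The two sides have different dimensions, so the equation is NOT dimensionally consistent.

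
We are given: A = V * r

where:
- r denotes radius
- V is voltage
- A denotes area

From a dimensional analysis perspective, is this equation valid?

No

r (radius) has dimensions [L].
V (voltage) has dimensions [I^-1 L^2 M T^-3].
A (area) has dimensions [L^2].

Left side: [L^2]
Right side: [I^-1 L^3 M T^-3]

The two sides have different dimensions, so the equation is NOT dimensionally consistent.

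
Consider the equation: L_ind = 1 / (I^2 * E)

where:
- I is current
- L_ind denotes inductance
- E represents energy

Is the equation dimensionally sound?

No

I (current) has dimensions [I].
L_ind (inductance) has dimensions [I^-2 L^2 M T^-2].
E (energy) has dimensions [L^2 M T^-2].

Left side: [I^-2 L^2 M T^-2]
Right side: [I^-2 L^-2 M^-1 T^2]

The two sides have different dimensions, so the equation is NOT dimensionally consistent.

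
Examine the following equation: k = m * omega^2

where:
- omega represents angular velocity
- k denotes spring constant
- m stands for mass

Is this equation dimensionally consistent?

Yes

omega (angular velocity) has dimensions [T^-1].
k (spring constant) has dimensions [M T^-2].
m (mass) has dimensions [M].

Left side: [M T^-2]
Right side: [M T^-2]

Both sides have the same dimensions, so the equation is dimensionally consistent.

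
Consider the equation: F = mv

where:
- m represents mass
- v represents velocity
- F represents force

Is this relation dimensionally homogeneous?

No

m (mass) has dimensions [M].
v (velocity) has dimensions [L T^-1].
F (force) has dimensions [L M T^-2].

Left side: [L M T^-2]
Right side: [L M T^-1]

The two sides have different dimensions, so the equation is NOT dimensionally consistent.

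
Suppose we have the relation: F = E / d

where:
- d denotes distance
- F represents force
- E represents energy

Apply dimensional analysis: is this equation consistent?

Yes

d (distance) has dimensions [L].
F (force) has dimensions [L M T^-2].
E (energy) has dimensions [L^2 M T^-2].

Left side: [L M T^-2]
Right side: [L M T^-2]

Both sides have the same dimensions, so the equation is dimensionally consistent.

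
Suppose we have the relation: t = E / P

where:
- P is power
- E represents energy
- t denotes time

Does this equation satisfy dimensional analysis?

Yes

P (power) has dimensions [L^2 M T^-3].
E (energy) has dimensions [L^2 M T^-2].
t (time) has dimensions [T].

Left side: [T]
Right side: [T]

Both sides have the same dimensions, so the equation is dimensionally consistent.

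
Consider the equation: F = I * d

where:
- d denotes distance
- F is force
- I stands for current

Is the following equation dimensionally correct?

No

d (distance) has dimensions [L].
F (force) has dimensions [L M T^-2].
I (current) has dimensions [I].

Left side: [L M T^-2]
Right side: [I L]

The two sides have different dimensions, so the equation is NOT dimensionally consistent.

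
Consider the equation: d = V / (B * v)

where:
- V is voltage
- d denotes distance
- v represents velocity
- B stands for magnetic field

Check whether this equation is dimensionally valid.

Yes

V (voltage) has dimensions [I^-1 L^2 M T^-3].
d (distance) has dimensions [L].
v (velocity) has dimensions [L T^-1].
B (magnetic field) has dimensions [I^-1 M T^-2].

Left side: [L]
Right side: [L]

Both sides have the same dimensions, so the equation is dimensionally consistent.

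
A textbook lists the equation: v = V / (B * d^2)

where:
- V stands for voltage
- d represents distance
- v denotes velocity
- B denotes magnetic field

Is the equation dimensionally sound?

No

V (voltage) has dimensions [I^-1 L^2 M T^-3].
d (distance) has dimensions [L].
v (velocity) has dimensions [L T^-1].
B (magnetic field) has dimensions [I^-1 M T^-2].

Left side: [L T^-1]
Right side: [T^-1]

The two sides have different dimensions, so the equation is NOT dimensionally consistent.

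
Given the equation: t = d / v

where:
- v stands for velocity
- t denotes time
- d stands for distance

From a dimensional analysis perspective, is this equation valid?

Yes

v (velocity) has dimensions [L T^-1].
t (time) has dimensions [T].
d (distance) has dimensions [L].

Left side: [T]
Right side: [T]

Both sides have the same dimensions, so the equation is dimensionally consistent.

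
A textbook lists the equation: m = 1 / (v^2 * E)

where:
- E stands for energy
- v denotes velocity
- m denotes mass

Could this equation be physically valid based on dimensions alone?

No

E (energy) has dimensions [L^2 M T^-2].
v (velocity) has dimensions [L T^-1].
m (mass) has dimensions [M].

Left side: [M]
Right side: [L^-4 M^-1 T^4]

The two sides have different dimensions, so the equation is NOT dimensionally consistent.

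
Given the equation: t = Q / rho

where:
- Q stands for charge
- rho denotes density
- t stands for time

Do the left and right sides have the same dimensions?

No

Q (charge) has dimensions [I T].
rho (density) has dimensions [L^-3 M].
t (time) has dimensions [T].

Left side: [T]
Right side: [I L^3 M^-1 T]

The two sides have different dimensions, so the equation is NOT dimensionally consistent.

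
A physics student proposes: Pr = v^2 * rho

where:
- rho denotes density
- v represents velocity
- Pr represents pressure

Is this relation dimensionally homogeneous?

Yes

rho (density) has dimensions [L^-3 M].
v (velocity) has dimensions [L T^-1].
Pr (pressure) has dimensions [L^-1 M T^-2].

Left side: [L^-1 M T^-2]
Right side: [L^-1 M T^-2]

Both sides have the same dimensions, so the equation is dimensionally consistent.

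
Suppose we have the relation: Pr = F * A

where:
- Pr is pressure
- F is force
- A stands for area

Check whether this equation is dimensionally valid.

No

Pr (pressure) has dimensions [L^-1 M T^-2].
F (force) has dimensions [L M T^-2].
A (area) has dimensions [L^2].

Left side: [L^-1 M T^-2]
Right side: [L^3 M T^-2]

The two sides have different dimensions, so the equation is NOT dimensionally consistent.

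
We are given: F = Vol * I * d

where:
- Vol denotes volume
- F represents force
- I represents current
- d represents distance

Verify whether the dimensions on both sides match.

No

Vol (volume) has dimensions [L^3].
F (force) has dimensions [L M T^-2].
I (current) has dimensions [I].
d (distance) has dimensions [L].

Left side: [L M T^-2]
Right side: [I L^4]

The two sides have different dimensions, so the equation is NOT dimensionally consistent.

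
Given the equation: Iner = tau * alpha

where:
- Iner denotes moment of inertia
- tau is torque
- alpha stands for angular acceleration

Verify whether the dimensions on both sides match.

No

Iner (moment of inertia) has dimensions [L^2 M].
tau (torque) has dimensions [L^2 M T^-2].
alpha (angular acceleration) has dimensions [T^-2].

Left side: [L^2 M]
Right side: [L^2 M T^-4]

The two sides have different dimensions, so the equation is NOT dimensionally consistent.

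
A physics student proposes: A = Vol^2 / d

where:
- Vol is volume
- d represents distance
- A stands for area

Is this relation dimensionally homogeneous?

No

Vol (volume) has dimensions [L^3].
d (distance) has dimensions [L].
A (area) has dimensions [L^2].

Left side: [L^2]
Right side: [L^5]

The two sides have different dimensions, so the equation is NOT dimensionally consistent.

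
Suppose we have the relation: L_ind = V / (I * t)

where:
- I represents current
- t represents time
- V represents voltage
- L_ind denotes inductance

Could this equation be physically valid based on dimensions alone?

No

I (current) has dimensions [I].
t (time) has dimensions [T].
V (voltage) has dimensions [I^-1 L^2 M T^-3].
L_ind (inductance) has dimensions [I^-2 L^2 M T^-2].

Left side: [I^-2 L^2 M T^-2]
Right side: [I^-2 L^2 M T^-4]

The two sides have different dimensions, so the equation is NOT dimensionally consistent.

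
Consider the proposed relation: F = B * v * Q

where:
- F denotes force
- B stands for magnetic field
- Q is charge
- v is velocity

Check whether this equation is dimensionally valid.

Yes

F (force) has dimensions [L M T^-2].
B (magnetic field) has dimensions [I^-1 M T^-2].
Q (charge) has dimensions [I T].
v (velocity) has dimensions [L T^-1].

Left side: [L M T^-2]
Right side: [L M T^-2]

Both sides have the same dimensions, so the equation is dimensionally consistent.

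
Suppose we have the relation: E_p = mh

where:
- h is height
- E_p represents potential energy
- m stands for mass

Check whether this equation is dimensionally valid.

No

h (height) has dimensions [L].
E_p (potential energy) has dimensions [L^2 M T^-2].
m (mass) has dimensions [M].

Left side: [L^2 M T^-2]
Right side: [L M]

The two sides have different dimensions, so the equation is NOT dimensionally consistent.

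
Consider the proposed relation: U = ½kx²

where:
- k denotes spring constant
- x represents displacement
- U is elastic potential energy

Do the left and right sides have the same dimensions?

Yes

k (spring constant) has dimensions [M T^-2].
x (displacement) has dimensions [L].
U (elastic potential energy) has dimensions [L^2 M T^-2].

Left side: [L^2 M T^-2]
Right side: [L^2 M T^-2]

Both sides have the same dimensions, so the equation is dimensionally consistent.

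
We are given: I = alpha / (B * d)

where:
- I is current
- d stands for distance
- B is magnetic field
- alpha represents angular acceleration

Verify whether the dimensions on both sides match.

No

I (current) has dimensions [I].
d (distance) has dimensions [L].
B (magnetic field) has dimensions [I^-1 M T^-2].
alpha (angular acceleration) has dimensions [T^-2].

Left side: [I]
Right side: [I L^-1 M^-1]

The two sides have different dimensions, so the equation is NOT dimensionally consistent.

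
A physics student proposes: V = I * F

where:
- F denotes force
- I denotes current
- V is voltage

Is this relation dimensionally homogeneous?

No

F (force) has dimensions [L M T^-2].
I (current) has dimensions [I].
V (voltage) has dimensions [I^-1 L^2 M T^-3].

Left side: [I^-1 L^2 M T^-3]
Right side: [I L M T^-2]

The two sides have different dimensions, so the equation is NOT dimensionally consistent.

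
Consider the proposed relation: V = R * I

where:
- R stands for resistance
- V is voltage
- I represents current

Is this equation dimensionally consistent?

Yes

R (resistance) has dimensions [I^-2 L^2 M T^-3].
V (voltage) has dimensions [I^-1 L^2 M T^-3].
I (current) has dimensions [I].

Left side: [I^-1 L^2 M T^-3]
Right side: [I^-1 L^2 M T^-3]

Both sides have the same dimensions, so the equation is dimensionally consistent.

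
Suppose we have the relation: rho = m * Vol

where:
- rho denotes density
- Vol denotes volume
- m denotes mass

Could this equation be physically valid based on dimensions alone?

No

rho (density) has dimensions [L^-3 M].
Vol (volume) has dimensions [L^3].
m (mass) has dimensions [M].

Left side: [L^-3 M]
Right side: [L^3 M]

The two sides have different dimensions, so the equation is NOT dimensionally consistent.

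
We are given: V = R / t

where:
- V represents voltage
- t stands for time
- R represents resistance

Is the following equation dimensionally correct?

No

V (voltage) has dimensions [I^-1 L^2 M T^-3].
t (time) has dimensions [T].
R (resistance) has dimensions [I^-2 L^2 M T^-3].

Left side: [I^-1 L^2 M T^-3]
Right side: [I^-2 L^2 M T^-4]

The two sides have different dimensions, so the equation is NOT dimensionally consistent.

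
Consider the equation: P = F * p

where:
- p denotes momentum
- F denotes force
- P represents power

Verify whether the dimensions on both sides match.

No

p (momentum) has dimensions [L M T^-1].
F (force) has dimensions [L M T^-2].
P (power) has dimensions [L^2 M T^-3].

Left side: [L^2 M T^-3]
Right side: [L^2 M^2 T^-3]

The two sides have different dimensions, so the equation is NOT dimensionally consistent.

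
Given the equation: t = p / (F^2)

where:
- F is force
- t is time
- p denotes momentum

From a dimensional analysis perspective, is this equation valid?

No

F (force) has dimensions [L M T^-2].
t (time) has dimensions [T].
p (momentum) has dimensions [L M T^-1].

Left side: [T]
Right side: [L^-1 M^-1 T^3]

The two sides have different dimensions, so the equation is NOT dimensionally consistent.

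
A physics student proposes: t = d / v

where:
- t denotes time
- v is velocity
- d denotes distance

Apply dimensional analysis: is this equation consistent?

Yes

t (time) has dimensions [T].
v (velocity) has dimensions [L T^-1].
d (distance) has dimensions [L].

Left side: [T]
Right side: [T]

Both sides have the same dimensions, so the equation is dimensionally consistent.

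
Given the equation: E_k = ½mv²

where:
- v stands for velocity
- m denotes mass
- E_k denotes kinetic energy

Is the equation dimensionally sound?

Yes

v (velocity) has dimensions [L T^-1].
m (mass) has dimensions [M].
E_k (kinetic energy) has dimensions [L^2 M T^-2].

Left side: [L^2 M T^-2]
Right side: [L^2 M T^-2]

Both sides have the same dimensions, so the equation is dimensionally consistent.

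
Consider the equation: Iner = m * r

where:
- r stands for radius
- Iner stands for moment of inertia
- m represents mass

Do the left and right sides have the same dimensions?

No

r (radius) has dimensions [L].
Iner (moment of inertia) has dimensions [L^2 M].
m (mass) has dimensions [M].

Left side: [L^2 M]
Right side: [L M]

The two sides have different dimensions, so the equation is NOT dimensionally consistent.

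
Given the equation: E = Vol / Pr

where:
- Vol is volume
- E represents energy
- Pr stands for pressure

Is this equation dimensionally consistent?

No

Vol (volume) has dimensions [L^3].
E (energy) has dimensions [L^2 M T^-2].
Pr (pressure) has dimensions [L^-1 M T^-2].

Left side: [L^2 M T^-2]
Right side: [L^4 M^-1 T^2]

The two sides have different dimensions, so the equation is NOT dimensionally consistent.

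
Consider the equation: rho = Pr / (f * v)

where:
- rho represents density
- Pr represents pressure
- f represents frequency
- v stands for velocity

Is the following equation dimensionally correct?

No

rho (density) has dimensions [L^-3 M].
Pr (pressure) has dimensions [L^-1 M T^-2].
f (frequency) has dimensions [T^-1].
v (velocity) has dimensions [L T^-1].

Left side: [L^-3 M]
Right side: [L^-2 M]

The two sides have different dimensions, so the equation is NOT dimensionally consistent.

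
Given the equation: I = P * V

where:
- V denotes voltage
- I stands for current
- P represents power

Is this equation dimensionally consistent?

No

V (voltage) has dimensions [I^-1 L^2 M T^-3].
I (current) has dimensions [I].
P (power) has dimensions [L^2 M T^-3].

Left side: [I]
Right side: [I^-1 L^4 M^2 T^-6]

The two sides have different dimensions, so the equation is NOT dimensionally consistent.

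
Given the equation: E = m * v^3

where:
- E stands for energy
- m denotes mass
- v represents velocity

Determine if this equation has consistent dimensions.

No

E (energy) has dimensions [L^2 M T^-2].
m (mass) has dimensions [M].
v (velocity) has dimensions [L T^-1].

Left side: [L^2 M T^-2]
Right side: [L^3 M T^-3]

The two sides have different dimensions, so the equation is NOT dimensionally consistent.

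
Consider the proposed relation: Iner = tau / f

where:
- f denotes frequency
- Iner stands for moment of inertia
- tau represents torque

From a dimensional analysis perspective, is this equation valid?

No

f (frequency) has dimensions [T^-1].
Iner (moment of inertia) has dimensions [L^2 M].
tau (torque) has dimensions [L^2 M T^-2].

Left side: [L^2 M]
Right side: [L^2 M T^-1]

The two sides have different dimensions, so the equation is NOT dimensionally consistent.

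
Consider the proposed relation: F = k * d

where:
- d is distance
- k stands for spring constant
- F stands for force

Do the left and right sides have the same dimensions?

Yes

d (distance) has dimensions [L].
k (spring constant) has dimensions [M T^-2].
F (force) has dimensions [L M T^-2].

Left side: [L M T^-2]
Right side: [L M T^-2]

Both sides have the same dimensions, so the equation is dimensionally consistent.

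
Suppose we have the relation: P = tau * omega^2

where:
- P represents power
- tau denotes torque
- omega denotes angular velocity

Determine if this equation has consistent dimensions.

No

P (power) has dimensions [L^2 M T^-3].
tau (torque) has dimensions [L^2 M T^-2].
omega (angular velocity) has dimensions [T^-1].

Left side: [L^2 M T^-3]
Right side: [L^2 M T^-4]

The two sides have different dimensions, so the equation is NOT dimensionally consistent.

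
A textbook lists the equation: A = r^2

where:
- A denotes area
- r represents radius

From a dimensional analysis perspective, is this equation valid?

Yes

A (area) has dimensions [L^2].
r (radius) has dimensions [L].

Left side: [L^2]
Right side: [L^2]

Both sides have the same dimensions, so the equation is dimensionally consistent.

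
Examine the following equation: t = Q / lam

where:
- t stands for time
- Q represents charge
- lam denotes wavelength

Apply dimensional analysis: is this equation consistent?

No

t (time) has dimensions [T].
Q (charge) has dimensions [I T].
lam (wavelength) has dimensions [L].

Left side: [T]
Right side: [I L^-1 T]

The two sides have different dimensions, so the equation is NOT dimensionally consistent.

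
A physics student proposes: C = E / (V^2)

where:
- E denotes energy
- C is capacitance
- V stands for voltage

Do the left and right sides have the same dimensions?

Yes

E (energy) has dimensions [L^2 M T^-2].
C (capacitance) has dimensions [I^2 L^-2 M^-1 T^4].
V (voltage) has dimensions [I^-1 L^2 M T^-3].

Left side: [I^2 L^-2 M^-1 T^4]
Right side: [I^2 L^-2 M^-1 T^4]

Both sides have the same dimensions, so the equation is dimensionally consistent.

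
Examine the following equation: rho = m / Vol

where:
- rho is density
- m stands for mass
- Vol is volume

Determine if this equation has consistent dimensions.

Yes

rho (density) has dimensions [L^-3 M].
m (mass) has dimensions [M].
Vol (volume) has dimensions [L^3].

Left side: [L^-3 M]
Right side: [L^-3 M]

Both sides have the same dimensions, so the equation is dimensionally consistent.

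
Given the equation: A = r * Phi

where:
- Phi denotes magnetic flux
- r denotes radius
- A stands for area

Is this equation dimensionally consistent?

No

Phi (magnetic flux) has dimensions [I^-1 L^2 M T^-2].
r (radius) has dimensions [L].
A (area) has dimensions [L^2].

Left side: [L^2]
Right side: [I^-1 L^3 M T^-2]

The two sides have different dimensions, so the equation is NOT dimensionally consistent.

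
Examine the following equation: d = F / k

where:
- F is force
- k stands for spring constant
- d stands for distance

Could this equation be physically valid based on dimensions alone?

Yes

F (force) has dimensions [L M T^-2].
k (spring constant) has dimensions [M T^-2].
d (distance) has dimensions [L].

Left side: [L]
Right side: [L]

Both sides have the same dimensions, so the equation is dimensionally consistent.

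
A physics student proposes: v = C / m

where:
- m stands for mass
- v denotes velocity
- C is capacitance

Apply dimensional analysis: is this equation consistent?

No

m (mass) has dimensions [M].
v (velocity) has dimensions [L T^-1].
C (capacitance) has dimensions [I^2 L^-2 M^-1 T^4].

Left side: [L T^-1]
Right side: [I^2 L^-2 M^-2 T^4]

The two sides have different dimensions, so the equation is NOT dimensionally consistent.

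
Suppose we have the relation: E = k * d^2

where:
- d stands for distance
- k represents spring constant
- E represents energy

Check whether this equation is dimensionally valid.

Yes

d (distance) has dimensions [L].
k (spring constant) has dimensions [M T^-2].
E (energy) has dimensions [L^2 M T^-2].

Left side: [L^2 M T^-2]
Right side: [L^2 M T^-2]

Both sides have the same dimensions, so the equation is dimensionally consistent.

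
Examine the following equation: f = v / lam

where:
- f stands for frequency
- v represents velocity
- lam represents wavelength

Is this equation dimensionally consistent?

Yes

f (frequency) has dimensions [T^-1].
v (velocity) has dimensions [L T^-1].
lam (wavelength) has dimensions [L].

Left side: [T^-1]
Right side: [T^-1]

Both sides have the same dimensions, so the equation is dimensionally consistent.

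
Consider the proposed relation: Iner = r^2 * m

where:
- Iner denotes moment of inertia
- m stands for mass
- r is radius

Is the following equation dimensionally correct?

Yes

Iner (moment of inertia) has dimensions [L^2 M].
m (mass) has dimensions [M].
r (radius) has dimensions [L].

Left side: [L^2 M]
Right side: [L^2 M]

Both sides have the same dimensions, so the equation is dimensionally consistent.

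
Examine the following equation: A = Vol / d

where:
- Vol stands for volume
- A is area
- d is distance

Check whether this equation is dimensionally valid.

Yes

Vol (volume) has dimensions [L^3].
A (area) has dimensions [L^2].
d (distance) has dimensions [L].

Left side: [L^2]
Right side: [L^2]

Both sides have the same dimensions, so the equation is dimensionally consistent.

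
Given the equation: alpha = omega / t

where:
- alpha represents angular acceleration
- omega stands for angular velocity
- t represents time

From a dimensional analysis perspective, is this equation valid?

Yes

alpha (angular acceleration) has dimensions [T^-2].
omega (angular velocity) has dimensions [T^-1].
t (time) has dimensions [T].

Left side: [T^-2]
Right side: [T^-2]

Both sides have the same dimensions, so the equation is dimensionally consistent.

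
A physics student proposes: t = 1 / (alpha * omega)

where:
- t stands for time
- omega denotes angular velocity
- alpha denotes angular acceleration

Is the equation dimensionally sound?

No

t (time) has dimensions [T].
omega (angular velocity) has dimensions [T^-1].
alpha (angular acceleration) has dimensions [T^-2].

Left side: [T]
Right side: [T^3]

The two sides have different dimensions, so the equation is NOT dimensionally consistent.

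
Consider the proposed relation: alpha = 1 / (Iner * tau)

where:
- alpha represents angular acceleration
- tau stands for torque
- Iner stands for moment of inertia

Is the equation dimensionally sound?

No

alpha (angular acceleration) has dimensions [T^-2].
tau (torque) has dimensions [L^2 M T^-2].
Iner (moment of inertia) has dimensions [L^2 M].

Left side: [T^-2]
Right side: [L^-4 M^-2 T^2]

The two sides have different dimensions, so the equation is NOT dimensionally consistent.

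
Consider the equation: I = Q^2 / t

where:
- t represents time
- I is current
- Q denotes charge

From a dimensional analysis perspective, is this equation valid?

No

t (time) has dimensions [T].
I (current) has dimensions [I].
Q (charge) has dimensions [I T].

Left side: [I]
Right side: [I^2 T]

The two sides have different dimensions, so the equation is NOT dimensionally consistent.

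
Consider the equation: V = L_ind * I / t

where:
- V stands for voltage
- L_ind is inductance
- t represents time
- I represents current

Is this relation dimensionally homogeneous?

Yes

V (voltage) has dimensions [I^-1 L^2 M T^-3].
L_ind (inductance) has dimensions [I^-2 L^2 M T^-2].
t (time) has dimensions [T].
I (current) has dimensions [I].

Left side: [I^-1 L^2 M T^-3]
Right side: [I^-1 L^2 M T^-3]

Both sides have the same dimensions, so the equation is dimensionally consistent.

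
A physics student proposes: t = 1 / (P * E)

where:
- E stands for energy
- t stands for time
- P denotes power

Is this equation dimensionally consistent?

No

E (energy) has dimensions [L^2 M T^-2].
t (time) has dimensions [T].
P (power) has dimensions [L^2 M T^-3].

Left side: [T]
Right side: [L^-4 M^-2 T^5]

The two sides have different dimensions, so the equation is NOT dimensionally consistent.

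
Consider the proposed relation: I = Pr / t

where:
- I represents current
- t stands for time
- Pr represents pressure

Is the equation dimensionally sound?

No

I (current) has dimensions [I].
t (time) has dimensions [T].
Pr (pressure) has dimensions [L^-1 M T^-2].

Left side: [I]
Right side: [L^-1 M T^-3]

The two sides have different dimensions, so the equation is NOT dimensionally consistent.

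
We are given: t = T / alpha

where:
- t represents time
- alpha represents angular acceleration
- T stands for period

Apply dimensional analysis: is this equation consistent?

No

t (time) has dimensions [T].
alpha (angular acceleration) has dimensions [T^-2].
T (period) has dimensions [T].

Left side: [T]
Right side: [T^3]

The two sides have different dimensions, so the equation is NOT dimensionally consistent.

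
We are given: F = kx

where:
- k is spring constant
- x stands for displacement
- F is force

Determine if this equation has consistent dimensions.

Yes

k (spring constant) has dimensions [M T^-2].
x (displacement) has dimensions [L].
F (force) has dimensions [L M T^-2].

Left side: [L M T^-2]
Right side: [L M T^-2]

Both sides have the same dimensions, so the equation is dimensionally consistent.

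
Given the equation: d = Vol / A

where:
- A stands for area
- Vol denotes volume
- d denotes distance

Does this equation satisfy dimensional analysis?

Yes

A (area) has dimensions [L^2].
Vol (volume) has dimensions [L^3].
d (distance) has dimensions [L].

Left side: [L]
Right side: [L]

Both sides have the same dimensions, so the equation is dimensionally consistent.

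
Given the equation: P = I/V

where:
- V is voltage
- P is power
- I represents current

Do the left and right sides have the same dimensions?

No

V (voltage) has dimensions [I^-1 L^2 M T^-3].
P (power) has dimensions [L^2 M T^-3].
I (current) has dimensions [I].

Left side: [L^2 M T^-3]
Right side: [I^2 L^-2 M^-1 T^3]

The two sides have different dimensions, so the equation is NOT dimensionally consistent.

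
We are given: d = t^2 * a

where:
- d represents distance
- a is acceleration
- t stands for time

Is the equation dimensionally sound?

Yes

d (distance) has dimensions [L].
a (acceleration) has dimensions [L T^-2].
t (time) has dimensions [T].

Left side: [L]
Right side: [L]

Both sides have the same dimensions, so the equation is dimensionally consistent.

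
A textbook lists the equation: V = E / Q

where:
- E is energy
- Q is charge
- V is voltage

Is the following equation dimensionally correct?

Yes

E (energy) has dimensions [L^2 M T^-2].
Q (charge) has dimensions [I T].
V (voltage) has dimensions [I^-1 L^2 M T^-3].

Left side: [I^-1 L^2 M T^-3]
Right side: [I^-1 L^2 M T^-3]

Both sides have the same dimensions, so the equation is dimensionally consistent.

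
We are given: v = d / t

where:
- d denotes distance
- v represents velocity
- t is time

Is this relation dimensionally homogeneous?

Yes

d (distance) has dimensions [L].
v (velocity) has dimensions [L T^-1].
t (time) has dimensions [T].

Left side: [L T^-1]
Right side: [L T^-1]

Both sides have the same dimensions, so the equation is dimensionally consistent.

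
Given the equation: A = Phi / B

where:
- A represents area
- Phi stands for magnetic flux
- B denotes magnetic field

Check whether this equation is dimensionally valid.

Yes

A (area) has dimensions [L^2].
Phi (magnetic flux) has dimensions [I^-1 L^2 M T^-2].
B (magnetic field) has dimensions [I^-1 M T^-2].

Left side: [L^2]
Right side: [L^2]

Both sides have the same dimensions, so the equation is dimensionally consistent.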